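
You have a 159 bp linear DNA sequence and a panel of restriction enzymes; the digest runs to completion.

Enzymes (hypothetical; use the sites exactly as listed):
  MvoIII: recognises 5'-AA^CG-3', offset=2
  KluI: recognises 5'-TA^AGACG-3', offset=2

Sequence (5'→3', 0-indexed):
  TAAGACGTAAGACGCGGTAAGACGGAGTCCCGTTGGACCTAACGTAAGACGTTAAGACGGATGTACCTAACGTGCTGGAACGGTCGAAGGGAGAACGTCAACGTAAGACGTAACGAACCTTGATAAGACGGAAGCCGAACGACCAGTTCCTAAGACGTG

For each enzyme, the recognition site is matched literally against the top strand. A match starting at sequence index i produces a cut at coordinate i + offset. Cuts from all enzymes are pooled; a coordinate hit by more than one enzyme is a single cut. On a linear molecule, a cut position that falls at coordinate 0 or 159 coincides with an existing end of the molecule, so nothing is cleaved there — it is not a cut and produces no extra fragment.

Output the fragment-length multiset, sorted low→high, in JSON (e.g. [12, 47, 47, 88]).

Scan for sites:
  MvoIII (AACG, off=2): starts [40, 68, 78, 93, 99, 111, 137] → cuts [42, 70, 80, 95, 101, 113, 139]
  KluI (TAAGACG, off=2): starts [0, 7, 17, 44, 52, 103, 123, 150] → cuts [2, 9, 19, 46, 54, 105, 125, 152]

Pooled cuts: [2, 9, 19, 42, 46, 54, 70, 80, 95, 101, 105, 113, 125, 139, 152]

Fragments:
  [0,2): 2 bp
  [2,9): 7 bp
  [9,19): 10 bp
  [19,42): 23 bp
  [42,46): 4 bp
  [46,54): 8 bp
  [54,70): 16 bp
  [70,80): 10 bp
  [80,95): 15 bp
  [95,101): 6 bp
  [101,105): 4 bp
  [105,113): 8 bp
  [113,125): 12 bp
  [125,139): 14 bp
  [139,152): 13 bp
  [152,159): 7 bp

[2,4,4,6,7,7,8,8,10,10,12,13,14,15,16,23]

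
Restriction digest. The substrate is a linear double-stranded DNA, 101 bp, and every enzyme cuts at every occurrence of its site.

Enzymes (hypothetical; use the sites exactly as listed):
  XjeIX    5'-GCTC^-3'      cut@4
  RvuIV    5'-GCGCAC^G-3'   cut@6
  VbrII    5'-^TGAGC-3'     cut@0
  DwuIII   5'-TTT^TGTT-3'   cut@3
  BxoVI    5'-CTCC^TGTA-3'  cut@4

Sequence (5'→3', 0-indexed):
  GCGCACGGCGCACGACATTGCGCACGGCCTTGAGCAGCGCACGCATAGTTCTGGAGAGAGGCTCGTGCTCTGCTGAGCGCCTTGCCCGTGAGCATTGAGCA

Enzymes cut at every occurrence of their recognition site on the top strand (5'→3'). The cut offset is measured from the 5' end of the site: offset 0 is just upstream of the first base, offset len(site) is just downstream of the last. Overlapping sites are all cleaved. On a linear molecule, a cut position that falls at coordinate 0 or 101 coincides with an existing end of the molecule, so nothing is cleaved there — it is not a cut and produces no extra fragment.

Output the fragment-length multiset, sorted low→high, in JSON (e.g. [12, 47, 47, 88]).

Scan for sites:
  XjeIX (GCTC, off=4): starts [60, 66] → cuts [64, 70]
  RvuIV (GCGCACG, off=6): starts [0, 7, 19, 36] → cuts [6, 13, 25, 42]
  VbrII (TGAGC, off=0): starts [30, 73, 88, 95] → cuts [30, 73, 88, 95]
  DwuIII (TTTTGTT, off=3): no sites
  BxoVI (CTCCTGTA, off=4): no sites

All cut coordinates (distinct, sorted): [6, 13, 25, 30, 42, 64, 70, 73, 88, 95]

Fragments:
  [0,6): 6 bp
  [6,13): 7 bp
  [13,25): 12 bp
  [25,30): 5 bp
  [30,42): 12 bp
  [42,64): 22 bp
  [64,70): 6 bp
  [70,73): 3 bp
  [73,88): 15 bp
  [88,95): 7 bp
  [95,101): 6 bp

[3,5,6,6,6,7,7,12,12,15,22]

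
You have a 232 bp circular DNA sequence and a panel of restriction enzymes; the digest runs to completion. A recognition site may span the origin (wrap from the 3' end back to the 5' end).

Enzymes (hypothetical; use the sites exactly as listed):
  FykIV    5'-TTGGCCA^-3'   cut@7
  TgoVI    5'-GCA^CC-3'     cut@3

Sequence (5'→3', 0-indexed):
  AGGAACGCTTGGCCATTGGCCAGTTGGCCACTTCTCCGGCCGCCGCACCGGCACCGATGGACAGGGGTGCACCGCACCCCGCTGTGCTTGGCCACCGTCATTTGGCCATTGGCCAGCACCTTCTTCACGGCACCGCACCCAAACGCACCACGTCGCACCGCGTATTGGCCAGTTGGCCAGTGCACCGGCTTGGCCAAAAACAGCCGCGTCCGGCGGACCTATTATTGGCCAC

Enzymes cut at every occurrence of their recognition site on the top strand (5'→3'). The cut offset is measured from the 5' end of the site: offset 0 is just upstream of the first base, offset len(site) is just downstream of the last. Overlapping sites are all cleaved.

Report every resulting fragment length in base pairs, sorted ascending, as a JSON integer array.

[3,5,5,5,6,7,7,8,8,10,10,12,14,14,14,16,17,18,18,35]

Site scan:
  FykIV TTGGCCA/7: at [8, 15, 23, 87, 101, 108, 164, 172, 189, 224] ⇒ [15, 22, 30, 94, 108, 115, 171, 179, 196, 231]
  TgoVI GCACC/3: at [44, 50, 68, 73, 115, 129, 134, 144, 154, 181] ⇒ [47, 53, 71, 76, 118, 132, 137, 147, 157, 184]

All cut coordinates (distinct, sorted): [15, 22, 30, 47, 53, 71, 76, 94, 108, 115, 118, 132, 137, 147, 157, 171, 179, 184, 196, 231]

Fragments:
  15→22: 7 bp
  22→30: 8 bp
  30→47: 17 bp
  47→53: 6 bp
  53→71: 18 bp
  71→76: 5 bp
  76→94: 18 bp
  94→108: 14 bp
  108→115: 7 bp
  115→118: 3 bp
  118→132: 14 bp
  132→137: 5 bp
  137→147: 10 bp
  147→157: 10 bp
  157→171: 14 bp
  171→179: 8 bp
  179→184: 5 bp
  184→196: 12 bp
  196→231: 35 bp
  231→15 (wrap): 232-231+15 = 16 bp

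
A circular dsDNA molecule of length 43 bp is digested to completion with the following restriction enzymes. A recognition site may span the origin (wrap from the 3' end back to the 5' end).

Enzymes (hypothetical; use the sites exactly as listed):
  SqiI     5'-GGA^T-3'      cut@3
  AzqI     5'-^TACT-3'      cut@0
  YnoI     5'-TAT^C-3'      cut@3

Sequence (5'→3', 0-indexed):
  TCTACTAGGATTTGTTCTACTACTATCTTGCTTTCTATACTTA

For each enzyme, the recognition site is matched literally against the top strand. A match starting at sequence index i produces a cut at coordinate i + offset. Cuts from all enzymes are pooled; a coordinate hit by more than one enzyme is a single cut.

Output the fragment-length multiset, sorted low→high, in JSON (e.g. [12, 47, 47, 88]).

Per-enzyme occurrences:
  SqiI (GGAT, off=3): starts [7] → cuts [10]
  AzqI (TACT, off=0): starts [2, 17, 20, 37] → cuts [2, 17, 20, 37]
  YnoI (TATC, off=3): starts [23, 41] → cuts [1, 26]

All cut coordinates (distinct, sorted): [1, 2, 10, 17, 20, 26, 37]

Fragments:
  1→2: 1 bp
  2→10: 8 bp
  10→17: 7 bp
  17→20: 3 bp
  20→26: 6 bp
  26→37: 11 bp
  37→1 (wrap): 43-37+1 = 7 bp

[1,3,6,7,7,8,11]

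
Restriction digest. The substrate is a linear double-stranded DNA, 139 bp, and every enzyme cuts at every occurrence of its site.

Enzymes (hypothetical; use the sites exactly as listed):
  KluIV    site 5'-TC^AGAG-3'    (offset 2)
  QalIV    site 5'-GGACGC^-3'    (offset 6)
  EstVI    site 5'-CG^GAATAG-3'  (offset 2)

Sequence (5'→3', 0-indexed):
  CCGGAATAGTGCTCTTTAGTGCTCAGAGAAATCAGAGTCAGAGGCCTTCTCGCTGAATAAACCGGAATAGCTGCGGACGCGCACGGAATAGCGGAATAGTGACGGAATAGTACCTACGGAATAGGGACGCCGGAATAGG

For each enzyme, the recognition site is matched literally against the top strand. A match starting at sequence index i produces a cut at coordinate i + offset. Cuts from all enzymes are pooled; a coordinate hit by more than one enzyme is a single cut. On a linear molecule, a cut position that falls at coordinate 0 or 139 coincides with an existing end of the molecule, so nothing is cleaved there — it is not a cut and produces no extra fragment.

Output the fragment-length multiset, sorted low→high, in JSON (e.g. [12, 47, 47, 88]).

[2,3,5,6,7,8,9,11,12,14,16,21,25]

Site scan:
  KluIV (TCAGAG, off=2): starts [22, 31, 37] → cuts [24, 33, 39]
  QalIV (GGACGC, off=6): starts [74, 124] → cuts [80, 130]
  EstVI (CGGAATAG, off=2): starts [1, 62, 83, 91, 102, 116, 130] → cuts [3, 64, 85, 93, 104, 118, 132]

All cut coordinates (distinct, sorted): [3, 24, 33, 39, 64, 80, 85, 93, 104, 118, 130, 132]

Fragments:
  [0,3): 3 bp
  [3,24): 21 bp
  [24,33): 9 bp
  [33,39): 6 bp
  [39,64): 25 bp
  [64,80): 16 bp
  [80,85): 5 bp
  [85,93): 8 bp
  [93,104): 11 bp
  [104,118): 14 bp
  [118,130): 12 bp
  [130,132): 2 bp
  [132,139): 7 bp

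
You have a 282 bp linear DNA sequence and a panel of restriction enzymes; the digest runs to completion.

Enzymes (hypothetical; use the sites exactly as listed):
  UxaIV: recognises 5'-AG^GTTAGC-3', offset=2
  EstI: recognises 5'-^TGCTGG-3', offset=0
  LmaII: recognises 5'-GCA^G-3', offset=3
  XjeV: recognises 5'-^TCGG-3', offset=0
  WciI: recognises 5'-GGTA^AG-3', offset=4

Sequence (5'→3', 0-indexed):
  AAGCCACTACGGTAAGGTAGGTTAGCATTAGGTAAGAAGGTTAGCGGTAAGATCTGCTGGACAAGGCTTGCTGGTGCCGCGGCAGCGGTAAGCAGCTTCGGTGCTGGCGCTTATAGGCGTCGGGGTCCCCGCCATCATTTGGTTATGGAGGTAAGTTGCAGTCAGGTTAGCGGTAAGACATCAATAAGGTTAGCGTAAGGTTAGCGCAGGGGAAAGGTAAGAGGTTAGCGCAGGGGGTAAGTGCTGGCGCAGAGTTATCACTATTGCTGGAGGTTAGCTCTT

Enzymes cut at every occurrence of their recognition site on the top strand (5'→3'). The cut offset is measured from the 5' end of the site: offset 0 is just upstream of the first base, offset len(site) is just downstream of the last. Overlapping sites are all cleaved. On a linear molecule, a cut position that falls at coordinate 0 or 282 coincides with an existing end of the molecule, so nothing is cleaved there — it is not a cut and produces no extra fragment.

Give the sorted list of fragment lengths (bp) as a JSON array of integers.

[2,3,4,4,4,5,5,5,6,6,7,7,8,9,9,10,10,10,10,11,11,13,13,14,14,14,16,18,34]

Site scan:
  UxaIV AGGTTAGC/2: at [18, 37, 163, 186, 197, 221, 270] ⇒ [20, 39, 165, 188, 199, 223, 272]
  EstI TGCTGG/0: at [54, 68, 101, 241, 264] ⇒ [54, 68, 101, 241, 264]
  LmaII GCAG/3: at [81, 91, 157, 205, 229, 248] ⇒ [84, 94, 160, 208, 232, 251]
  XjeV TCGG/0: at [97, 119] ⇒ [97, 119]
  WciI GGTAAG/4: at [10, 30, 45, 86, 149, 171, 215, 235] ⇒ [14, 34, 49, 90, 153, 175, 219, 239]

Pooled cuts: [14, 20, 34, 39, 49, 54, 68, 84, 90, 94, 97, 101, 119, 153, 160, 165, 175, 188, 199, 208, 219, 223, 232, 239, 241, 251, 264, 272]

Fragments:
  [0,14): 14 bp
  [14,20): 6 bp
  [20,34): 14 bp
  [34,39): 5 bp
  [39,49): 10 bp
  [49,54): 5 bp
  [54,68): 14 bp
  [68,84): 16 bp
  [84,90): 6 bp
  [90,94): 4 bp
  [94,97): 3 bp
  [97,101): 4 bp
  [101,119): 18 bp
  [119,153): 34 bp
  [153,160): 7 bp
  [160,165): 5 bp
  [165,175): 10 bp
  [175,188): 13 bp
  [188,199): 11 bp
  [199,208): 9 bp
  [208,219): 11 bp
  [219,223): 4 bp
  [223,232): 9 bp
  [232,239): 7 bp
  [239,241): 2 bp
  [241,251): 10 bp
  [251,264): 13 bp
  [264,272): 8 bp
  [272,282): 10 bp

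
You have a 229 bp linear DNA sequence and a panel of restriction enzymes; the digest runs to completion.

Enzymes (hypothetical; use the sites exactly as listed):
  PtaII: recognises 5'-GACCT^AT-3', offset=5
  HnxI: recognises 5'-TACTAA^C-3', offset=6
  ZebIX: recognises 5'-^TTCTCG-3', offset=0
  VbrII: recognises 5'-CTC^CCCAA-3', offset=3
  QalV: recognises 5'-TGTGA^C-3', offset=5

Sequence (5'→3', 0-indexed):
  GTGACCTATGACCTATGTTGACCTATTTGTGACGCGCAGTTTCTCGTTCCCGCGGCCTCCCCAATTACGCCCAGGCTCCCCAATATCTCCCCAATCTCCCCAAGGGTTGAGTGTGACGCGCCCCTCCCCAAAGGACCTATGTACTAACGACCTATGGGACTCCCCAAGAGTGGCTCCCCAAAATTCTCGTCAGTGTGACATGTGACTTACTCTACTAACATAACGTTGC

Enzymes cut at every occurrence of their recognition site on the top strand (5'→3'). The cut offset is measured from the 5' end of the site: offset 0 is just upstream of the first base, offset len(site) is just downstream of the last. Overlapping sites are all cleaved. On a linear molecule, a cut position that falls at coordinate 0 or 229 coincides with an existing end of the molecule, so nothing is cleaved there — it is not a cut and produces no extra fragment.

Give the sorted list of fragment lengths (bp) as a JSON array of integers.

[6,7,7,7,7,8,8,9,9,9,10,10,11,11,12,13,14,15,18,19,19]

Site scan:
  PtaII (GACCTAT, off=5): starts [2, 9, 19, 133, 148] → cuts [7, 14, 24, 138, 153]
  HnxI (TACTAAC, off=6): starts [141, 212] → cuts [147, 218]
  ZebIX (TTCTCG, off=0): starts [40, 183] → cuts [40, 183]
  VbrII (CTCCCCAA, off=3): starts [56, 75, 86, 95, 123, 159, 173] → cuts [59, 78, 89, 98, 126, 162, 176]
  QalV (TGTGAC, off=5): starts [27, 111, 193, 200] → cuts [32, 116, 198, 205]

All cut coordinates (distinct, sorted): [7, 14, 24, 32, 40, 59, 78, 89, 98, 116, 126, 138, 147, 153, 162, 176, 183, 198, 205, 218]

Fragment lengths:
  [0,7): 7 bp
  [7,14): 7 bp
  [14,24): 10 bp
  [24,32): 8 bp
  [32,40): 8 bp
  [40,59): 19 bp
  [59,78): 19 bp
  [78,89): 11 bp
  [89,98): 9 bp
  [98,116): 18 bp
  [116,126): 10 bp
  [126,138): 12 bp
  [138,147): 9 bp
  [147,153): 6 bp
  [153,162): 9 bp
  [162,176): 14 bp
  [176,183): 7 bp
  [183,198): 15 bp
  [198,205): 7 bp
  [205,218): 13 bp
  [218,229): 11 bp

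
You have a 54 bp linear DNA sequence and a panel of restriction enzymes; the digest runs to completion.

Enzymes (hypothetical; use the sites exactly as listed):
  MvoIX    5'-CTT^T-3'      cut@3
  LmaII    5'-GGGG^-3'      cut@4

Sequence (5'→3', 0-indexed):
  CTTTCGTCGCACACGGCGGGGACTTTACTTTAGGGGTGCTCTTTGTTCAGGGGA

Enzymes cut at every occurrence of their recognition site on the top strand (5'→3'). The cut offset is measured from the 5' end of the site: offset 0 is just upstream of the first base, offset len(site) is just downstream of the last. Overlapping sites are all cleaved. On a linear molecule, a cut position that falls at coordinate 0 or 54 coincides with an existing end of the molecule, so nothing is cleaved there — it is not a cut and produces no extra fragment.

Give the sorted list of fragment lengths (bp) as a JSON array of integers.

Site scan:
  MvoIX CTTT/3: at [0, 22, 27, 40] ⇒ [3, 25, 30, 43]
  LmaII GGGG/4: at [17, 32, 49] ⇒ [21, 36, 53]

Pooled cuts: [3, 21, 25, 30, 36, 43, 53]

Fragment lengths:
  [0,3): 3 bp
  [3,21): 18 bp
  [21,25): 4 bp
  [25,30): 5 bp
  [30,36): 6 bp
  [36,43): 7 bp
  [43,53): 10 bp
  [53,54): 1 bp

[1,3,4,5,6,7,10,18]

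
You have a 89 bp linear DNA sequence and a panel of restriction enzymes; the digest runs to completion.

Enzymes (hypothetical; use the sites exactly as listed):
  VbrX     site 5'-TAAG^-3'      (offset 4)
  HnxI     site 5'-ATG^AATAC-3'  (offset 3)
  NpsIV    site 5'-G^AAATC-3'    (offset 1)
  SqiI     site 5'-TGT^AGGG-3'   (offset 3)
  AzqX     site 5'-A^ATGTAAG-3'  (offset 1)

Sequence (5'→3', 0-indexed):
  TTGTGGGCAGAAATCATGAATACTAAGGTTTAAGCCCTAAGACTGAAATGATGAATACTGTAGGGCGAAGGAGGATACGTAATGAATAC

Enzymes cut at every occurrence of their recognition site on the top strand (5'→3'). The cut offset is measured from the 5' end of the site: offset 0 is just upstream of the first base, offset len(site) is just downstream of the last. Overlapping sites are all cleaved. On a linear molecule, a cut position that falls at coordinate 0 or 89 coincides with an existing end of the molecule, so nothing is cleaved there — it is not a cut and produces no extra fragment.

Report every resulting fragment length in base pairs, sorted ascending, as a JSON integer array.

Scan for sites:
  VbrX (TAAG, off=4): starts [23, 30, 37] → cuts [27, 34, 41]
  HnxI (ATGAATAC, off=3): starts [15, 50, 81] → cuts [18, 53, 84]
  NpsIV (GAAATC, off=1): starts [9] → cuts [10]
  SqiI (TGTAGGG, off=3): starts [58] → cuts [61]
  AzqX (AATGTAAG, off=1): no sites

Pooled cuts: [10, 18, 27, 34, 41, 53, 61, 84]

Fragments:
  [0,10): 10 bp
  [10,18): 8 bp
  [18,27): 9 bp
  [27,34): 7 bp
  [34,41): 7 bp
  [41,53): 12 bp
  [53,61): 8 bp
  [61,84): 23 bp
  [84,89): 5 bp

[5,7,7,8,8,9,10,12,23]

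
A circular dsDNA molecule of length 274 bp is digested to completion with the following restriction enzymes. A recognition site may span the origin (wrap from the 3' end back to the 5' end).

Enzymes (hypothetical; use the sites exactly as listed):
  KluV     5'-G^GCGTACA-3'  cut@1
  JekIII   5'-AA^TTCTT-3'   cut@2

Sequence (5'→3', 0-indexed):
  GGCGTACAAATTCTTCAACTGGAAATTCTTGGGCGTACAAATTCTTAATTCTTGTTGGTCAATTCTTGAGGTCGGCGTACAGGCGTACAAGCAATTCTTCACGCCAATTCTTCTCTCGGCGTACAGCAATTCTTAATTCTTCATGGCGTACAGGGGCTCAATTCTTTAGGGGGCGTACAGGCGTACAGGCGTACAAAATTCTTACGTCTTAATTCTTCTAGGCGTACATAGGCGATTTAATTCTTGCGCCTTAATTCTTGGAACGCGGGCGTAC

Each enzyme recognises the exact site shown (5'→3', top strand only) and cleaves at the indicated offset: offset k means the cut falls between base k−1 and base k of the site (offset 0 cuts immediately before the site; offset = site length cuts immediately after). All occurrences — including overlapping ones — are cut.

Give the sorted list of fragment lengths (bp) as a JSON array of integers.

Site scan:
  KluV GGCGTACA/1: at [0, 31, 73, 81, 117, 144, 171, 179, 187, 220] ⇒ [1, 32, 74, 82, 118, 145, 172, 180, 188, 221]
  JekIII AATTCTT/2: at [8, 23, 39, 46, 60, 92, 105, 127, 134, 159, 196, 210, 238, 252] ⇒ [10, 25, 41, 48, 62, 94, 107, 129, 136, 161, 198, 212, 240, 254]

Pooled cuts: [1, 10, 25, 32, 41, 48, 62, 74, 82, 94, 107, 118, 129, 136, 145, 161, 172, 180, 188, 198, 212, 221, 240, 254]

Fragments:
  1→10: 9 bp
  10→25: 15 bp
  25→32: 7 bp
  32→41: 9 bp
  41→48: 7 bp
  48→62: 14 bp
  62→74: 12 bp
  74→82: 8 bp
  82→94: 12 bp
  94→107: 13 bp
  107→118: 11 bp
  118→129: 11 bp
  129→136: 7 bp
  136→145: 9 bp
  145→161: 16 bp
  161→172: 11 bp
  172→180: 8 bp
  180→188: 8 bp
  188→198: 10 bp
  198→212: 14 bp
  212→221: 9 bp
  221→240: 19 bp
  240→254: 14 bp
  254→1 (wrap): 274-254+1 = 21 bp

[7,7,7,8,8,8,9,9,9,9,10,11,11,11,12,12,13,14,14,14,15,16,19,21]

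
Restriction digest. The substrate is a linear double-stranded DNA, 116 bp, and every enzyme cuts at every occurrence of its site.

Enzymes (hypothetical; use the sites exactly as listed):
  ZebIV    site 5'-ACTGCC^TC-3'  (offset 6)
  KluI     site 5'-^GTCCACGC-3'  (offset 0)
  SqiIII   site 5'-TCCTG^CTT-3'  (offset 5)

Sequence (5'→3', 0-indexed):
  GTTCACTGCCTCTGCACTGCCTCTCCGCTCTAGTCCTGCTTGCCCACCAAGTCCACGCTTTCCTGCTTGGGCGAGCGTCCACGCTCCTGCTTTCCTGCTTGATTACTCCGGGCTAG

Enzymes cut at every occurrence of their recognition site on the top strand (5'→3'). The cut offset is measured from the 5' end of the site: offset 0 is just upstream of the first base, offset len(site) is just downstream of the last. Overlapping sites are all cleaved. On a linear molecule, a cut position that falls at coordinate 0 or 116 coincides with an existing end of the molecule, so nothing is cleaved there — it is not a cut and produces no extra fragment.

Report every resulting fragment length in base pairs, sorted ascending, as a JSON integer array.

Scan for sites:
  ZebIV (ACTGCCTC, off=6): starts [4, 15] → cuts [10, 21]
  KluI (GTCCACGC, off=0): starts [50, 76] → cuts [50, 76]
  SqiIII (TCCTGCTT, off=5): starts [33, 60, 84, 92] → cuts [38, 65, 89, 97]

All cut coordinates (distinct, sorted): [10, 21, 38, 50, 65, 76, 89, 97]

Fragment lengths:
  [0,10): 10 bp
  [10,21): 11 bp
  [21,38): 17 bp
  [38,50): 12 bp
  [50,65): 15 bp
  [65,76): 11 bp
  [76,89): 13 bp
  [89,97): 8 bp
  [97,116): 19 bp

[8,10,11,11,12,13,15,17,19]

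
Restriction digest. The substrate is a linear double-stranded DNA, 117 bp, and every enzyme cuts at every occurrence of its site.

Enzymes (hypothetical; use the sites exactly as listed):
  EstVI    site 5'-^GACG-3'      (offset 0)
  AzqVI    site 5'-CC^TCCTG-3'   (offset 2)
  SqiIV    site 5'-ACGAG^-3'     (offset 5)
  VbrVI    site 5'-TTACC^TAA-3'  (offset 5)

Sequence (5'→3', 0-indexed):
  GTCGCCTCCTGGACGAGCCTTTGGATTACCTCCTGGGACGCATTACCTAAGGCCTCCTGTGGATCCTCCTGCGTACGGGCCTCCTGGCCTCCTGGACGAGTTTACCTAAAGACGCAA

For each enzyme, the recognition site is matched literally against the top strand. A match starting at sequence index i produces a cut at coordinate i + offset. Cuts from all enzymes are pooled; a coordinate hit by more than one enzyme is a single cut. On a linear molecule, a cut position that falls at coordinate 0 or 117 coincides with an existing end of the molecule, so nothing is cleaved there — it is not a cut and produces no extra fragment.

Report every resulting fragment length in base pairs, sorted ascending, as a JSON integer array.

[4,5,5,6,6,6,6,6,7,7,8,11,12,13,15]

Scan for sites:
  EstVI (GACG, off=0): starts [11, 36, 94, 110] → cuts [11, 36, 94, 110]
  AzqVI (CCTCCTG, off=2): starts [4, 28, 52, 64, 79, 87] → cuts [6, 30, 54, 66, 81, 89]
  SqiIV (ACGAG, off=5): starts [12, 95] → cuts [17, 100]
  VbrVI (TTACCTAA, off=5): starts [42, 101] → cuts [47, 106]

All cut coordinates (distinct, sorted): [6, 11, 17, 30, 36, 47, 54, 66, 81, 89, 94, 100, 106, 110]

Fragments:
  [0,6): 6 bp
  [6,11): 5 bp
  [11,17): 6 bp
  [17,30): 13 bp
  [30,36): 6 bp
  [36,47): 11 bp
  [47,54): 7 bp
  [54,66): 12 bp
  [66,81): 15 bp
  [81,89): 8 bp
  [89,94): 5 bp
  [94,100): 6 bp
  [100,106): 6 bp
  [106,110): 4 bp
  [110,117): 7 bp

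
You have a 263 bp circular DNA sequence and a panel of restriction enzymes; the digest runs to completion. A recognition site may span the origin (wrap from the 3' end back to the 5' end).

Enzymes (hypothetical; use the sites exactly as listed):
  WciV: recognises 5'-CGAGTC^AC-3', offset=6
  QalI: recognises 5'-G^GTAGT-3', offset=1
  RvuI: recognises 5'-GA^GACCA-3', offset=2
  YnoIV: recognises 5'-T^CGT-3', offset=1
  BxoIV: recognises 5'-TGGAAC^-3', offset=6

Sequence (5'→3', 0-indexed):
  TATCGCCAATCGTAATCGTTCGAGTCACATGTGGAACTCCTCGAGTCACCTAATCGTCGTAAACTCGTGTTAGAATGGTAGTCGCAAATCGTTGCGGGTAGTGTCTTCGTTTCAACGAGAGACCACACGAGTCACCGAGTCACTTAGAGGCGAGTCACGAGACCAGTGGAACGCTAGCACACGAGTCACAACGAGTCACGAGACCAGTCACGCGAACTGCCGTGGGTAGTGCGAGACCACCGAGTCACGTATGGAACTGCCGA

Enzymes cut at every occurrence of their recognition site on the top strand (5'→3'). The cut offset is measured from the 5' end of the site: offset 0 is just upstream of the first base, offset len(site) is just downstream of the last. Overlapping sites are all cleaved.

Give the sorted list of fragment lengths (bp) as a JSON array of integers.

[3,4,4,6,7,8,8,8,9,10,10,10,10,11,11,12,12,12,12,13,13,15,15,16,24]

Scan for sites:
  WciV CGAGTCAC/6: at [20, 41, 127, 135, 150, 181, 191, 240] ⇒ [26, 47, 133, 141, 156, 187, 197, 246]
  QalI GGTAGT/1: at [76, 96, 224] ⇒ [77, 97, 225]
  RvuI GAGACCA/2: at [118, 158, 199, 232] ⇒ [120, 160, 201, 234]
  YnoIV TCGT/1: at [9, 15, 53, 56, 64, 88, 106] ⇒ [10, 16, 54, 57, 65, 89, 107]
  BxoIV TGGAAC/6: at [31, 166, 251] ⇒ [37, 172, 257]

All cut coordinates (distinct, sorted): [10, 16, 26, 37, 47, 54, 57, 65, 77, 89, 97, 107, 120, 133, 141, 156, 160, 172, 187, 197, 201, 225, 234, 246, 257]

Fragments:
  10→16: 6 bp
  16→26: 10 bp
  26→37: 11 bp
  37→47: 10 bp
  47→54: 7 bp
  54→57: 3 bp
  57→65: 8 bp
  65→77: 12 bp
  77→89: 12 bp
  89→97: 8 bp
  97→107: 10 bp
  107→120: 13 bp
  120→133: 13 bp
  133→141: 8 bp
  141→156: 15 bp
  156→160: 4 bp
  160→172: 12 bp
  172→187: 15 bp
  187→197: 10 bp
  197→201: 4 bp
  201→225: 24 bp
  225→234: 9 bp
  234→246: 12 bp
  246→257: 11 bp
  257→10 (wrap): 263-257+10 = 16 bp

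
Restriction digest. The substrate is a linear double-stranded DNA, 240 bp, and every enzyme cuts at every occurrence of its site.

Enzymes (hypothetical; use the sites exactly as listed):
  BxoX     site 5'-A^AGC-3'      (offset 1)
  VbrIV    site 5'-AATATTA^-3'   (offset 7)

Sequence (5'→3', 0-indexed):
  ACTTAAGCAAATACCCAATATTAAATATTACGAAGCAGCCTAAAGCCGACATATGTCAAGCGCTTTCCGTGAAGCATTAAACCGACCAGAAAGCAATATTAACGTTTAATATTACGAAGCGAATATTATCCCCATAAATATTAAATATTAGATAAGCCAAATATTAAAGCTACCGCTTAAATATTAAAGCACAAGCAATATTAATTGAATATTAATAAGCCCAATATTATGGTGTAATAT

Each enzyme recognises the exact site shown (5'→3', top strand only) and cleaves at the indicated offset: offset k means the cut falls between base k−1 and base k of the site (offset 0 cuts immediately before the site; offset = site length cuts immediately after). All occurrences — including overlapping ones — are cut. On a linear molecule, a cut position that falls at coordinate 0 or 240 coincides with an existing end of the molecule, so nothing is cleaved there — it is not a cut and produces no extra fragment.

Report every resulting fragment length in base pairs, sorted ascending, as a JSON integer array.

[1,1,3,3,3,4,5,6,7,7,10,10,10,11,11,11,12,12,13,14,15,15,18,19,19]

Site scan:
  BxoX AAGC/1: at [4, 32, 42, 57, 71, 90, 116, 153, 166, 186, 192, 216] ⇒ [5, 33, 43, 58, 72, 91, 117, 154, 167, 187, 193, 217]
  VbrIV AATATTA/7: at [16, 23, 94, 107, 121, 136, 143, 159, 179, 196, 207, 222] ⇒ [23, 30, 101, 114, 128, 143, 150, 166, 186, 203, 214, 229]

All cut coordinates (distinct, sorted): [5, 23, 30, 33, 43, 58, 72, 91, 101, 114, 117, 128, 143, 150, 154, 166, 167, 186, 187, 193, 203, 214, 217, 229]

Fragments:
  [0,5): 5 bp
  [5,23): 18 bp
  [23,30): 7 bp
  [30,33): 3 bp
  [33,43): 10 bp
  [43,58): 15 bp
  [58,72): 14 bp
  [72,91): 19 bp
  [91,101): 10 bp
  [101,114): 13 bp
  [114,117): 3 bp
  [117,128): 11 bp
  [128,143): 15 bp
  [143,150): 7 bp
  [150,154): 4 bp
  [154,166): 12 bp
  [166,167): 1 bp
  [167,186): 19 bp
  [186,187): 1 bp
  [187,193): 6 bp
  [193,203): 10 bp
  [203,214): 11 bp
  [214,217): 3 bp
  [217,229): 12 bp
  [229,240): 11 bp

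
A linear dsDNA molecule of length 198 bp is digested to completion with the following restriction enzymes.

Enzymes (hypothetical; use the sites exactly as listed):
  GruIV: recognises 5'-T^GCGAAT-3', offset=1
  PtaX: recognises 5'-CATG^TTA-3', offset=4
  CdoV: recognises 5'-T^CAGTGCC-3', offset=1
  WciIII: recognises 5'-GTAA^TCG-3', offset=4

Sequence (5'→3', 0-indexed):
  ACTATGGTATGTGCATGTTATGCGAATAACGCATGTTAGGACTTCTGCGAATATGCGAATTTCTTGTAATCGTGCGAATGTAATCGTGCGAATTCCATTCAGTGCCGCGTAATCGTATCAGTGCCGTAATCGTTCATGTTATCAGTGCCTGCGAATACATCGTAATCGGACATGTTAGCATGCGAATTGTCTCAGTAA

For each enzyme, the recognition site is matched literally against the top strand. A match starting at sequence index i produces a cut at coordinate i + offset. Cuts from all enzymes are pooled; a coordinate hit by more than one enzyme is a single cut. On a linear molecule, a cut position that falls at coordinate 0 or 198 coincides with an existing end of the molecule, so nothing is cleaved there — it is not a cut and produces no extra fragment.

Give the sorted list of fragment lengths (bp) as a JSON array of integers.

[4,4,4,4,6,7,8,8,9,9,10,11,11,12,13,14,15,15,17,17]

Scan for sites:
  GruIV TGCGAAT/1: at [20, 45, 53, 72, 86, 149, 180] ⇒ [21, 46, 54, 73, 87, 150, 181]
  PtaX CATGTTA/4: at [13, 31, 134, 170] ⇒ [17, 35, 138, 174]
  CdoV TCAGTGCC/1: at [98, 117, 141] ⇒ [99, 118, 142]
  WciIII GTAATCG/4: at [65, 79, 108, 125, 161] ⇒ [69, 83, 112, 129, 165]

Pooled cuts: [17, 21, 35, 46, 54, 69, 73, 83, 87, 99, 112, 118, 129, 138, 142, 150, 165, 174, 181]

Fragment lengths:
  [0,17): 17 bp
  [17,21): 4 bp
  [21,35): 14 bp
  [35,46): 11 bp
  [46,54): 8 bp
  [54,69): 15 bp
  [69,73): 4 bp
  [73,83): 10 bp
  [83,87): 4 bp
  [87,99): 12 bp
  [99,112): 13 bp
  [112,118): 6 bp
  [118,129): 11 bp
  [129,138): 9 bp
  [138,142): 4 bp
  [142,150): 8 bp
  [150,165): 15 bp
  [165,174): 9 bp
  [174,181): 7 bp
  [181,198): 17 bp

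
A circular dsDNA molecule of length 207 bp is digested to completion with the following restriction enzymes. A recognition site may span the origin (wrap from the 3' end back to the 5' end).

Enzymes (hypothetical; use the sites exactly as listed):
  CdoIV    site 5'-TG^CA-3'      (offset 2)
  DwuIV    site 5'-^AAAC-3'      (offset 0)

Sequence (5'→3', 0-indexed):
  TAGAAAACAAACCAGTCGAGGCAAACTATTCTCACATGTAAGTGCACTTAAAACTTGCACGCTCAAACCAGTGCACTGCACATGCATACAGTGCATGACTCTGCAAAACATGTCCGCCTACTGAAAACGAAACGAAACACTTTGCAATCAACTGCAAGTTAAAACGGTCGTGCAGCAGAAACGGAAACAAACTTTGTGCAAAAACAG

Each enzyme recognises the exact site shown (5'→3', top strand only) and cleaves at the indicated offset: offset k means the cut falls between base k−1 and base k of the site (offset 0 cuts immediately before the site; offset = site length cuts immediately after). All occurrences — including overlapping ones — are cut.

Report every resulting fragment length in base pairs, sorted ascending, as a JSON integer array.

[2,3,4,4,5,5,5,6,6,6,6,7,7,7,9,9,10,10,10,10,10,11,14,19,22]

Per-enzyme occurrences:
  CdoIV TGCA/2: at [42, 55, 71, 76, 82, 91, 101, 142, 152, 170, 196] ⇒ [44, 57, 73, 78, 84, 93, 103, 144, 154, 172, 198]
  DwuIV AAAC/0: at [4, 8, 22, 50, 64, 105, 124, 129, 134, 161, 178, 184, 188, 201] ⇒ [4, 8, 22, 50, 64, 105, 124, 129, 134, 161, 178, 184, 188, 201]

Pooled cuts: [4, 8, 22, 44, 50, 57, 64, 73, 78, 84, 93, 103, 105, 124, 129, 134, 144, 154, 161, 172, 178, 184, 188, 198, 201]

Fragments:
  4→8: 4 bp
  8→22: 14 bp
  22→44: 22 bp
  44→50: 6 bp
  50→57: 7 bp
  57→64: 7 bp
  64→73: 9 bp
  73→78: 5 bp
  78→84: 6 bp
  84→93: 9 bp
  93→103: 10 bp
  103→105: 2 bp
  105→124: 19 bp
  124→129: 5 bp
  129→134: 5 bp
  134→144: 10 bp
  144→154: 10 bp
  154→161: 7 bp
  161→172: 11 bp
  172→178: 6 bp
  178→184: 6 bp
  184→188: 4 bp
  188→198: 10 bp
  198→201: 3 bp
  201→4 (wrap): 207-201+4 = 10 bp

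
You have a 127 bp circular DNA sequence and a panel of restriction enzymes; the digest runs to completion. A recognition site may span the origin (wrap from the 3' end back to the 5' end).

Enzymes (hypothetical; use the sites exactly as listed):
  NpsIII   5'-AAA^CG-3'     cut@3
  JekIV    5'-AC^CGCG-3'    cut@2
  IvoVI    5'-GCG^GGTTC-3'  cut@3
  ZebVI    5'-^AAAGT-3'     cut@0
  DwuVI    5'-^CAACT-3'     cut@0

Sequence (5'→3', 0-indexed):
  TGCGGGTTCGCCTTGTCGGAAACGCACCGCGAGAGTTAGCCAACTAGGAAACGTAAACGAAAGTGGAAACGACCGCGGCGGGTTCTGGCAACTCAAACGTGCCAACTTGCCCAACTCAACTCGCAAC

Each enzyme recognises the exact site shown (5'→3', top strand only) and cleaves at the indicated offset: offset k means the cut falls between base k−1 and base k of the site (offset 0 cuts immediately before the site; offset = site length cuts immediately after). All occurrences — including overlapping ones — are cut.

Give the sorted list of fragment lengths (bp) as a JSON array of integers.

[2,4,5,5,5,6,7,7,8,8,9,9,10,11,13,18]

Scan for sites:
  NpsIII AAACG/3: at [19, 48, 54, 66, 94] ⇒ [22, 51, 57, 69, 97]
  JekIV ACCGCG/2: at [25, 71] ⇒ [27, 73]
  IvoVI GCGGGTTC/3: at [1, 77] ⇒ [4, 80]
  ZebVI AAAGT/0: at [59] ⇒ [59]
  DwuVI CAACT/0: at [40, 88, 102, 111, 116, 123] ⇒ [40, 88, 102, 111, 116, 123]

All cut coordinates (distinct, sorted): [4, 22, 27, 40, 51, 57, 59, 69, 73, 80, 88, 97, 102, 111, 116, 123]

Fragments:
  4→22: 18 bp
  22→27: 5 bp
  27→40: 13 bp
  40→51: 11 bp
  51→57: 6 bp
  57→59: 2 bp
  59→69: 10 bp
  69→73: 4 bp
  73→80: 7 bp
  80→88: 8 bp
  88→97: 9 bp
  97→102: 5 bp
  102→111: 9 bp
  111→116: 5 bp
  116→123: 7 bp
  123→4 (wrap): 127-123+4 = 8 bp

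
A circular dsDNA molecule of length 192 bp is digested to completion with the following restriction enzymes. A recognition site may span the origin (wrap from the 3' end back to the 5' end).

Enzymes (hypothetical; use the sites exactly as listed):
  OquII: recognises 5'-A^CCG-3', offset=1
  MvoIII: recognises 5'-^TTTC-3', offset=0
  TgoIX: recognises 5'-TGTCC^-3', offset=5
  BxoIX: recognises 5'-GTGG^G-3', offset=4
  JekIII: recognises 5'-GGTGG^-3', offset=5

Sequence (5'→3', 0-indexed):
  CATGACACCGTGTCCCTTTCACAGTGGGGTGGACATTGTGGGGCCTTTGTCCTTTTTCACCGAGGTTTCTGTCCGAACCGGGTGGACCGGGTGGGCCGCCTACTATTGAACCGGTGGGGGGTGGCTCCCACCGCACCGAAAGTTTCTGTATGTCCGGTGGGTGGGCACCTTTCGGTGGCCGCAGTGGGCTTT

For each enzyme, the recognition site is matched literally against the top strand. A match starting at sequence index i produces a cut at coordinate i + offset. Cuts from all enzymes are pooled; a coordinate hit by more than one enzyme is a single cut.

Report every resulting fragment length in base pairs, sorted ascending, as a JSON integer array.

[1,1,2,2,3,4,5,5,5,5,5,6,6,7,7,7,8,8,8,9,9,9,9,10,11,11,13,16]

Scan for sites:
  OquII (ACCG, off=1): starts [6, 58, 76, 85, 109, 129, 134] → cuts [7, 59, 77, 86, 110, 130, 135]
  MvoIII (TTTC, off=0): starts [16, 54, 65, 142, 169, 189] → cuts [16, 54, 65, 142, 169, 189]
  TgoIX (TGTCC, off=5): starts [10, 47, 69, 150] → cuts [15, 52, 74, 155]
  BxoIX (GTGGG, off=4): starts [23, 37, 90, 113, 156, 160, 183] → cuts [27, 41, 94, 117, 160, 164, 187]
  JekIII (GGTGG, off=5): starts [27, 80, 89, 112, 119, 155, 159, 173] → cuts [32, 85, 94, 117, 124, 160, 164, 178]

Pooled cuts: [7, 15, 16, 27, 32, 41, 52, 54, 59, 65, 74, 77, 85, 86, 94, 110, 117, 124, 130, 135, 142, 155, 160, 164, 169, 178, 187, 189]

Fragments:
  7→15: 8 bp
  15→16: 1 bp
  16→27: 11 bp
  27→32: 5 bp
  32→41: 9 bp
  41→52: 11 bp
  52→54: 2 bp
  54→59: 5 bp
  59→65: 6 bp
  65→74: 9 bp
  74→77: 3 bp
  77→85: 8 bp
  85→86: 1 bp
  86→94: 8 bp
  94→110: 16 bp
  110→117: 7 bp
  117→124: 7 bp
  124→130: 6 bp
  130→135: 5 bp
  135→142: 7 bp
  142→155: 13 bp
  155→160: 5 bp
  160→164: 4 bp
  164→169: 5 bp
  169→178: 9 bp
  178→187: 9 bp
  187→189: 2 bp
  189→7 (wrap): 192-189+7 = 10 bp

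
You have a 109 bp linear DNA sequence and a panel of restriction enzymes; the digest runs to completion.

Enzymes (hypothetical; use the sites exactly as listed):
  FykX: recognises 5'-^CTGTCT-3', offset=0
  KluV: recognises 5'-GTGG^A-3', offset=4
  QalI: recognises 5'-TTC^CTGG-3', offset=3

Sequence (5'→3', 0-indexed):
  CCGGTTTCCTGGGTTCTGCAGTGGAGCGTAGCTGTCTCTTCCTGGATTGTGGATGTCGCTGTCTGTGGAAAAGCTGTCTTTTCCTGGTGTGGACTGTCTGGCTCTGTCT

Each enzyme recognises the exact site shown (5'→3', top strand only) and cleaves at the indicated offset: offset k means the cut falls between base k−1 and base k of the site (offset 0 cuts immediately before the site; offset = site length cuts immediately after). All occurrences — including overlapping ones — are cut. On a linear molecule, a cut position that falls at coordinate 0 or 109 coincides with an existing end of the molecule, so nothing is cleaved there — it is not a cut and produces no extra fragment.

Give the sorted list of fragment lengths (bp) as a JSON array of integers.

Scan for sites:
  FykX CTGTCT/0: at [31, 58, 73, 93, 103] ⇒ [31, 58, 73, 93, 103]
  KluV GTGGA/4: at [20, 48, 64, 88] ⇒ [24, 52, 68, 92]
  QalI TTCCTGG/3: at [5, 38, 80] ⇒ [8, 41, 83]

All cut coordinates (distinct, sorted): [8, 24, 31, 41, 52, 58, 68, 73, 83, 92, 93, 103]

Fragment lengths:
  [0,8): 8 bp
  [8,24): 16 bp
  [24,31): 7 bp
  [31,41): 10 bp
  [41,52): 11 bp
  [52,58): 6 bp
  [58,68): 10 bp
  [68,73): 5 bp
  [73,83): 10 bp
  [83,92): 9 bp
  [92,93): 1 bp
  [93,103): 10 bp
  [103,109): 6 bp

[1,5,6,6,7,8,9,10,10,10,10,11,16]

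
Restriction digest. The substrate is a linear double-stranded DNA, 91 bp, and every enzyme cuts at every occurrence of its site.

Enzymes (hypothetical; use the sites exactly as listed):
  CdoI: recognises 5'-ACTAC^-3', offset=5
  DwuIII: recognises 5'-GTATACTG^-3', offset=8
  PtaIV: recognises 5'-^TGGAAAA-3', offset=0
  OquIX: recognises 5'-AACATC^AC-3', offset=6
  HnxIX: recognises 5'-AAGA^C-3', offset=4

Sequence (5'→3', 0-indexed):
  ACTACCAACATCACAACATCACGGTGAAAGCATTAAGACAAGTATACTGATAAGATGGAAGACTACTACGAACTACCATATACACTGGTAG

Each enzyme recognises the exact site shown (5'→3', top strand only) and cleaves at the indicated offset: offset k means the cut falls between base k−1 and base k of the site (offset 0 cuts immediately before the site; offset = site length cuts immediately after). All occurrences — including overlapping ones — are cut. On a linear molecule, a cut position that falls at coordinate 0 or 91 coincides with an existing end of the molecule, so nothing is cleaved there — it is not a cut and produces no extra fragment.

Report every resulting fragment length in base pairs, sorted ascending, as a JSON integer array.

[3,4,5,7,7,8,11,13,15,18]

Scan for sites:
  CdoI ACTAC/5: at [0, 61, 64, 71] ⇒ [5, 66, 69, 76]
  DwuIII GTATACTG/8: at [41] ⇒ [49]
  PtaIV (TGGAAAA, off=0): no sites
  OquIX AACATCAC/6: at [6, 14] ⇒ [12, 20]
  HnxIX AAGAC/4: at [34, 58] ⇒ [38, 62]

All cut coordinates (distinct, sorted): [5, 12, 20, 38, 49, 62, 66, 69, 76]

Fragments:
  [0,5): 5 bp
  [5,12): 7 bp
  [12,20): 8 bp
  [20,38): 18 bp
  [38,49): 11 bp
  [49,62): 13 bp
  [62,66): 4 bp
  [66,69): 3 bp
  [69,76): 7 bp
  [76,91): 15 bp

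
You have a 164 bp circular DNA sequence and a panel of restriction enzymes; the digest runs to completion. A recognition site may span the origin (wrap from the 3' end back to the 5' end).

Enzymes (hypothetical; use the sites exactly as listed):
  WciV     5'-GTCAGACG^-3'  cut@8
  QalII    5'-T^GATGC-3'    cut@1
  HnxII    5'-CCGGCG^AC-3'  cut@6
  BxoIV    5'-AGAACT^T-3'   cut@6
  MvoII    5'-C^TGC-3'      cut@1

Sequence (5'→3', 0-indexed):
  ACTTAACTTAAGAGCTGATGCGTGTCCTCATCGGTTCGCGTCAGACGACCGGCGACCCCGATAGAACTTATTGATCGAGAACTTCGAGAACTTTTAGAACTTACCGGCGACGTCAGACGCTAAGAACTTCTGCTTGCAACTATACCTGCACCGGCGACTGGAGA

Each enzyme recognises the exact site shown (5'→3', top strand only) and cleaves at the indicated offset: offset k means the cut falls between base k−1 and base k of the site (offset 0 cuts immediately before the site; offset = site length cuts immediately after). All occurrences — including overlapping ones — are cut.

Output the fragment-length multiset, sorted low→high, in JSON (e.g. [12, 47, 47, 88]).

Scan for sites:
  WciV GTCAGACG/8: at [39, 111] ⇒ [47, 119]
  QalII TGATGC/1: at [15] ⇒ [16]
  HnxII CCGGCGAC/6: at [48, 103, 150] ⇒ [54, 109, 156]
  BxoIV AGAACTT/6: at [62, 77, 86, 95, 122, 161] ⇒ [3, 68, 83, 92, 101, 128]
  MvoII CTGC/1: at [129, 145] ⇒ [130, 146]

All cut coordinates (distinct, sorted): [3, 16, 47, 54, 68, 83, 92, 101, 109, 119, 128, 130, 146, 156]

Fragments:
  3→16: 13 bp
  16→47: 31 bp
  47→54: 7 bp
  54→68: 14 bp
  68→83: 15 bp
  83→92: 9 bp
  92→101: 9 bp
  101→109: 8 bp
  109→119: 10 bp
  119→128: 9 bp
  128→130: 2 bp
  130→146: 16 bp
  146→156: 10 bp
  156→3 (wrap): 164-156+3 = 11 bp

[2,7,8,9,9,9,10,10,11,13,14,15,16,31]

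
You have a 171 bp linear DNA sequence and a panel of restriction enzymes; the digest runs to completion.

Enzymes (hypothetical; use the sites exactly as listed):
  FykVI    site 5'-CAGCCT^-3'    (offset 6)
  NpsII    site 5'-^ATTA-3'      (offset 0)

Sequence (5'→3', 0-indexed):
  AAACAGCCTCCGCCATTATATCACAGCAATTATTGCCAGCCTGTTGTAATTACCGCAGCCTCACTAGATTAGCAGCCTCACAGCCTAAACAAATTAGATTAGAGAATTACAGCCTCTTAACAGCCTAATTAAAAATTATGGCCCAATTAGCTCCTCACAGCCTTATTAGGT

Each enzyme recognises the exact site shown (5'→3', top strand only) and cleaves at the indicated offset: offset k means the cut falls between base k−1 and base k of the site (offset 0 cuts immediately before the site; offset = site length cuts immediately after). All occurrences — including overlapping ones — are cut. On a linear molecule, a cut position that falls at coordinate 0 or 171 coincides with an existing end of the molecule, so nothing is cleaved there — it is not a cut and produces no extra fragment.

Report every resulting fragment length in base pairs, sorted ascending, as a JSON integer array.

Scan for sites:
  FykVI CAGCCT/6: at [3, 36, 55, 72, 80, 109, 120, 157] ⇒ [9, 42, 61, 78, 86, 115, 126, 163]
  NpsII ATTA/0: at [14, 28, 48, 67, 92, 97, 105, 127, 134, 145, 164] ⇒ [14, 28, 48, 67, 92, 97, 105, 127, 134, 145, 164]

Pooled cuts: [9, 14, 28, 42, 48, 61, 67, 78, 86, 92, 97, 105, 115, 126, 127, 134, 145, 163, 164]

Fragment lengths:
  [0,9): 9 bp
  [9,14): 5 bp
  [14,28): 14 bp
  [28,42): 14 bp
  [42,48): 6 bp
  [48,61): 13 bp
  [61,67): 6 bp
  [67,78): 11 bp
  [78,86): 8 bp
  [86,92): 6 bp
  [92,97): 5 bp
  [97,105): 8 bp
  [105,115): 10 bp
  [115,126): 11 bp
  [126,127): 1 bp
  [127,134): 7 bp
  [134,145): 11 bp
  [145,163): 18 bp
  [163,164): 1 bp
  [164,171): 7 bp

[1,1,5,5,6,6,6,7,7,8,8,9,10,11,11,11,13,14,14,18]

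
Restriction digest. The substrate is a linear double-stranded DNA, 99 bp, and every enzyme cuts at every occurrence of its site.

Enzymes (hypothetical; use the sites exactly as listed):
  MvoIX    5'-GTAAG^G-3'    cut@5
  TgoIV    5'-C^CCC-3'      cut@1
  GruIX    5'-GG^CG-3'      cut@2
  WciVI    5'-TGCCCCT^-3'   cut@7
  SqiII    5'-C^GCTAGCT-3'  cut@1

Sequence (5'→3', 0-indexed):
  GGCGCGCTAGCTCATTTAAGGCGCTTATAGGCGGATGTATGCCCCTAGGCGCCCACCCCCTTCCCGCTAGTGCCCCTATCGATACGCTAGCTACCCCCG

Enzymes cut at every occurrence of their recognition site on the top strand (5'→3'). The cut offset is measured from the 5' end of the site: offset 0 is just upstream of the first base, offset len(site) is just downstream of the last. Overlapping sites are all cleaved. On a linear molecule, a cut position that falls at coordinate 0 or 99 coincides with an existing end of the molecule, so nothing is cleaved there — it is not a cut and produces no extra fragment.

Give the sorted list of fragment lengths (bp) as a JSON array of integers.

Site scan:
  MvoIX (GTAAGG, off=5): no sites
  TgoIV (CCCC, off=1): starts [41, 55, 56, 72, 93, 94] → cuts [42, 56, 57, 73, 94, 95]
  GruIX (GGCG, off=2): starts [0, 19, 29, 47] → cuts [2, 21, 31, 49]
  WciVI (TGCCCCT, off=7): starts [39, 70] → cuts [46, 77]
  SqiII (CGCTAGCT, off=1): starts [4, 84] → cuts [5, 85]

All cut coordinates (distinct, sorted): [2, 5, 21, 31, 42, 46, 49, 56, 57, 73, 77, 85, 94, 95]

Fragments:
  [0,2): 2 bp
  [2,5): 3 bp
  [5,21): 16 bp
  [21,31): 10 bp
  [31,42): 11 bp
  [42,46): 4 bp
  [46,49): 3 bp
  [49,56): 7 bp
  [56,57): 1 bp
  [57,73): 16 bp
  [73,77): 4 bp
  [77,85): 8 bp
  [85,94): 9 bp
  [94,95): 1 bp
  [95,99): 4 bp

[1,1,2,3,3,4,4,4,7,8,9,10,11,16,16]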